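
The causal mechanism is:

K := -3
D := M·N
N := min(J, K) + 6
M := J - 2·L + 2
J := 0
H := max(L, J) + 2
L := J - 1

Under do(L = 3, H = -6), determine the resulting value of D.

Under do(L = 3, H = -6), each intervened variable's structural equation is replaced by its fixed value.
N = min(J, K) + 6  [with J=0, K=-3]  = 3
M = J - 2·L + 2  [with J=0, L=3]  = -4
D = M·N  [with M=-4, N=3]  = -12

-12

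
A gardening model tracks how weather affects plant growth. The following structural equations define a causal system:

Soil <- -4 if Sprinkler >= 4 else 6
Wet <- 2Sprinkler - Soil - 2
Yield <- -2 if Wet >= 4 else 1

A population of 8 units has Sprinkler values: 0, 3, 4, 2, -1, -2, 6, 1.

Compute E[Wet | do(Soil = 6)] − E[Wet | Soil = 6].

do(Soil=6) breaks Soil's dependence on Sprinkler. With Soil=6 fixed, Wet across the units is -8, -2, 0, -4, -10, -12, 4, -6, mean -4.75.
Conditioning on Soil=6 selects the 6 unit(s) with Sprinkler ∈ {0, 3, 2, -1, -2, 1}. Their Wet values: -8, -2, -4, -10, -12, -6. Mean = -7.
Difference = -4.75 − (-7) = 2.25.

2.25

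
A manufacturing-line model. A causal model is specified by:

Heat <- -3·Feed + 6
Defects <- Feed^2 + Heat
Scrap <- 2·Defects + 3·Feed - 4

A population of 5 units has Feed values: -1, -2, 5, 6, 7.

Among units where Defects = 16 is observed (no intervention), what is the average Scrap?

Conditioning on Defects=16 selects the 2 unit(s) with Feed ∈ {-2, 5}. Their Scrap values: 22, 43. Mean = 32.5.

32.5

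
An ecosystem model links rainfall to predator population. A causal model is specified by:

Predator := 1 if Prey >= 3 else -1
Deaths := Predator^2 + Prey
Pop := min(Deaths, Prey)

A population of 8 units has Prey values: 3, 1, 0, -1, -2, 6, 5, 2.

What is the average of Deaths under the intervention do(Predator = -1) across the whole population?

Every unit gets Predator=-1 under the intervention. Deaths values become 4, 2, 1, 0, -1, 7, 6, 3; E[Deaths|do(Predator=-1)] = 2.75.

2.75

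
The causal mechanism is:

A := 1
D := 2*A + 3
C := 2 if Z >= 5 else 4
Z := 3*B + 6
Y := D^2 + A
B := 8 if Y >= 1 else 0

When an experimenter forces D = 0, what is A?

Under do(D=0), the mechanism D := 2*A + 3 is discarded; D is fixed at 0.
A is not downstream of the intervention, so its value is determined by the original equations.

1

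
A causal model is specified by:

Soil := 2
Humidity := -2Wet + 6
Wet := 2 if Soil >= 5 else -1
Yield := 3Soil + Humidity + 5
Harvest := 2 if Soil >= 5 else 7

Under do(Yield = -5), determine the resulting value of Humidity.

Under do(Yield=-5), the mechanism Yield := 3Soil + Humidity + 5 is discarded; Yield is fixed at -5.
Since Humidity is not a descendant of the intervened variable, it is unaffected.
Wet = 2 if Soil >= 5 else -1  [with Soil=2]  = -1
Humidity = -2Wet + 6  [with Wet=-1]  = 8

8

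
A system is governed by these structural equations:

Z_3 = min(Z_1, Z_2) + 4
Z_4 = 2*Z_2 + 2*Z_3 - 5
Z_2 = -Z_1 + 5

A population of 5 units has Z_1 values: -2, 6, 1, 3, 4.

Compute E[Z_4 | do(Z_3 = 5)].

10.2

The intervention sets Z_3=5 in all 5 units regardless of Z_1. Recomputing Z_4 per unit gives 19, 3, 13, 9, 7; average 10.2.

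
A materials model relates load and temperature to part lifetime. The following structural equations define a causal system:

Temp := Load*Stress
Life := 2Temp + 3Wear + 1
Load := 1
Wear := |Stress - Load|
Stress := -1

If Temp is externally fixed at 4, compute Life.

do(Temp=4) replaces the equation Temp := Load*Stress with the constant Temp = 4.
Wear = |Stress - Load|  [with Stress=-1, Load=1]  = 2
Life = 2Temp + 3Wear + 1  [with Temp=4, Wear=2]  = 15

15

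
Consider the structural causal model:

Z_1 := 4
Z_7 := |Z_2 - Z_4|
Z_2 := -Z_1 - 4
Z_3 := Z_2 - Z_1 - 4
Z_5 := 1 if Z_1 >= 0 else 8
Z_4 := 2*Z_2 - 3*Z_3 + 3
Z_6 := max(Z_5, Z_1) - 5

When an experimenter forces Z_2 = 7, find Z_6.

-1

Under do(Z_2=7), the mechanism Z_2 := -Z_1 - 4 is discarded; Z_2 is fixed at 7.
No directed path runs from Z_2 to Z_6, so Z_6 keeps its natural value.
Z_5 = 1 if Z_1 >= 0 else 8  [with Z_1=4]  = 1
Z_6 = max(Z_5, Z_1) - 5  [with Z_5=1, Z_1=4]  = -1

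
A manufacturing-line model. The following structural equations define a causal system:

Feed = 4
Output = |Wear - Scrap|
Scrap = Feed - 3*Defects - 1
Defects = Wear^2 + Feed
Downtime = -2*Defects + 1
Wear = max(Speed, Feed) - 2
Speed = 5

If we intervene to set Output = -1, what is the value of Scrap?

do(Output=-1) replaces the equation Output = |Wear - Scrap| with the constant Output = -1.
Since Scrap is not a descendant of the intervened variable, it is unaffected.
Wear = max(Speed, Feed) - 2  [with Speed=5, Feed=4]  = 3
Defects = Wear^2 + Feed  [with Wear=3, Feed=4]  = 13
Scrap = Feed - 3*Defects - 1  [with Feed=4, Defects=13]  = -36

-36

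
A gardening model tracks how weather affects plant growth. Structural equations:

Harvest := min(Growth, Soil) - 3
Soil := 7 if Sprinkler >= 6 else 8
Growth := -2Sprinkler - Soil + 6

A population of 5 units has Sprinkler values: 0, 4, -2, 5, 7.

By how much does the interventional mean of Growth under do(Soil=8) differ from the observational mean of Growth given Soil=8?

do(Soil=8) breaks Soil's dependence on Sprinkler. With Soil=8 fixed, Growth across the units is -2, -10, 2, -12, -16, mean -7.6.
Conditioning on Soil=8 selects the 4 unit(s) with Sprinkler ∈ {0, 4, -2, 5}. Their Growth values: -2, -10, 2, -12. Mean = -5.5.
Difference = -7.6 − (-5.5) = -2.1.

-2.1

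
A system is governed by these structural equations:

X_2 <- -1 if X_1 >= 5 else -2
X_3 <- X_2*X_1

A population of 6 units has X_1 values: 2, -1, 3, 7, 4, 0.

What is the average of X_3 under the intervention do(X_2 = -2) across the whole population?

Under do(X_2=-2), X_2's equation is replaced by X_2=-2 for every unit. Per-unit X_3: -4, 2, -6, -14, -8, 0. Mean = -5.

-5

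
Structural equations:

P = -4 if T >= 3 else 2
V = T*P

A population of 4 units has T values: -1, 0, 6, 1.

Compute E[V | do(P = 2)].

3

The intervention sets P=2 in all 4 units regardless of T. Recomputing V per unit gives -2, 0, 12, 2; average 3.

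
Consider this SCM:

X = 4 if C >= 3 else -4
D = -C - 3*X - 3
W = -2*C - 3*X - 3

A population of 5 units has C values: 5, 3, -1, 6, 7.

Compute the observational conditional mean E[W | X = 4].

Conditioning on X=4 selects the 4 unit(s) with C ∈ {5, 3, 6, 7}. Their W values: -25, -21, -27, -29. Mean = -25.5.

-25.5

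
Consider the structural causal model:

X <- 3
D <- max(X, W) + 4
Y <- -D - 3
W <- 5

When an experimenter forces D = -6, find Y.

The intervention breaks the incoming arrows to D: D <- max(X, W) + 4 no longer applies, and D = -6.
Y = -D - 3  [with D=-6]  = 3

3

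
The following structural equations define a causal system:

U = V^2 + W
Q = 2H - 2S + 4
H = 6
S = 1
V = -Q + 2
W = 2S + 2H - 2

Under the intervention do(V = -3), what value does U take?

21

The intervention breaks the incoming arrows to V: V = -Q + 2 no longer applies, and V = -3.
W = 2S + 2H - 2  [with S=1, H=6]  = 12
U = V^2 + W  [with V=-3, W=12]  = 21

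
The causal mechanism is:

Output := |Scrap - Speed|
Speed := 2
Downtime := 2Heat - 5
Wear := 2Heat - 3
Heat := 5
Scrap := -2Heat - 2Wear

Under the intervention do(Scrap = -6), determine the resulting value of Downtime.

Under do(Scrap=-6), the mechanism Scrap := -2Heat - 2Wear is discarded; Scrap is fixed at -6.
Since Downtime is not a descendant of the intervened variable, it is unaffected.
Downtime = 2Heat - 5  [with Heat=5]  = 5

5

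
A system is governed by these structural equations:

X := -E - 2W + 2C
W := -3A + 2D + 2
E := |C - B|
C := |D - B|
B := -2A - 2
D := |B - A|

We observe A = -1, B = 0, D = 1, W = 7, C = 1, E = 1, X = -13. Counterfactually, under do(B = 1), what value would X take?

-16

Under do(B=1), the mechanism B := -2A - 2 is discarded; B is fixed at 1.
D = |B - A|  [with B=1, A=-1]  = 2
W = -3A + 2D + 2  [with A=-1, D=2]  = 9
C = |D - B|  [with D=2, B=1]  = 1
E = |C - B|  [with C=1, B=1]  = 0
X = -E - 2W + 2C  [with E=0, W=9, C=1]  = -16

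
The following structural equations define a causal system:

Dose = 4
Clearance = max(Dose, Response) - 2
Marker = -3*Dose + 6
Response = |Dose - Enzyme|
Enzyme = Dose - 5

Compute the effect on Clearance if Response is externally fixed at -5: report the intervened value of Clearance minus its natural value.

Intervening sets Response = -5 and removes its equation (Response = |Dose - Enzyme|).
Clearance = max(Dose, Response) - 2  [with Dose=4, Response=-5]  = 2
Without intervention: Enzyme = Dose - 5  [with Dose=4]  = -1; Response = |Dose - Enzyme|  [with Dose=4, Enzyme=-1]  = 5; Clearance = max(Dose, Response) - 2  [with Dose=4, Response=5]  = 3.
Change = 2 − 3 = -1.

-1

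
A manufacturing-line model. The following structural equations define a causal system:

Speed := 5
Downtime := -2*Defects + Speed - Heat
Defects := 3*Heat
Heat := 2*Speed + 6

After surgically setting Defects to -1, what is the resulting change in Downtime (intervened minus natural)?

98

The intervention breaks the incoming arrows to Defects: Defects := 3*Heat no longer applies, and Defects = -1.
Heat = 2*Speed + 6  [with Speed=5]  = 16
Downtime = -2*Defects + Speed - Heat  [with Defects=-1, Speed=5, Heat=16]  = -9
Without intervention: Heat = 2*Speed + 6  [with Speed=5]  = 16; Defects = 3*Heat  [with Heat=16]  = 48; Downtime = -2*Defects + Speed - Heat  [with Defects=48, Speed=5, Heat=16]  = -107.
Change = -9 − (-107) = 98.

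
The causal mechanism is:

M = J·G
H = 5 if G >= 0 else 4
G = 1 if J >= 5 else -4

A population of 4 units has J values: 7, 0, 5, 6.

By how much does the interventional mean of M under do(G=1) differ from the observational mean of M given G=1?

-1.5

do(G=1) breaks G's dependence on J. With G=1 fixed, M across the units is 7, 0, 5, 6, mean 4.5.
E[M|G=1] averages over only the 3 units with G=1 (J = 7, 5, 6): M = 7, 5, 6, mean 6.
Difference = 4.5 − 6 = -1.5.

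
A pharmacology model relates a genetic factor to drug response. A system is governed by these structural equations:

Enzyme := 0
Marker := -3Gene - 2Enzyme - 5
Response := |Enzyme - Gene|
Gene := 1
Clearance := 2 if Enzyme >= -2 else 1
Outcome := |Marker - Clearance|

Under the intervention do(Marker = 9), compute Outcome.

The intervention breaks the incoming arrows to Marker: Marker := -3Gene - 2Enzyme - 5 no longer applies, and Marker = 9.
Clearance = 2 if Enzyme >= -2 else 1  [with Enzyme=0]  = 2
Outcome = |Marker - Clearance|  [with Marker=9, Clearance=2]  = 7

7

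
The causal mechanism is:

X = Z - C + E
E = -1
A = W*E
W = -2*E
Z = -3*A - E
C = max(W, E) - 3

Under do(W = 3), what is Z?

do(W=3) replaces the equation W = -2*E with the constant W = 3.
A = W*E  [with W=3, E=-1]  = -3
Z = -3*A - E  [with A=-3, E=-1]  = 10

10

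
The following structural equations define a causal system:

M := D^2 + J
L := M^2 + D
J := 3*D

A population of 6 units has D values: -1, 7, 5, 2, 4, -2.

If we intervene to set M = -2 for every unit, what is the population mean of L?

6.5

Under do(M=-2), M's equation is replaced by M=-2 for every unit. Per-unit L: 3, 11, 9, 6, 8, 2. Mean = 6.5.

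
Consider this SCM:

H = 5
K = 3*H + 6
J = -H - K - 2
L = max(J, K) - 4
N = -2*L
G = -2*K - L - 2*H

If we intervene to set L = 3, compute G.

-55

Under do(L=3), the mechanism L = max(J, K) - 4 is discarded; L is fixed at 3.
K = 3*H + 6  [with H=5]  = 21
G = -2*K - L - 2*H  [with K=21, L=3, H=5]  = -55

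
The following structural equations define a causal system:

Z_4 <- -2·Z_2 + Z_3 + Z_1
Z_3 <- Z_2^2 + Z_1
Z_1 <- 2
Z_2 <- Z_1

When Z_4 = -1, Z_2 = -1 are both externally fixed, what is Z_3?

Setting Z_4 = -1, Z_2 = -1 by intervention discards those variables' equations.
Z_3 = Z_2^2 + Z_1  [with Z_2=-1, Z_1=2]  = 3

3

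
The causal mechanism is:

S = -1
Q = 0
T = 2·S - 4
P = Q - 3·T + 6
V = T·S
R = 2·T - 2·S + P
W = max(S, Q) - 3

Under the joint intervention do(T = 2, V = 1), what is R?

6

Setting T = 2, V = 1 by intervention discards those variables' equations.
P = Q - 3·T + 6  [with Q=0, T=2]  = 0
R = 2·T - 2·S + P  [with T=2, S=-1, P=0]  = 6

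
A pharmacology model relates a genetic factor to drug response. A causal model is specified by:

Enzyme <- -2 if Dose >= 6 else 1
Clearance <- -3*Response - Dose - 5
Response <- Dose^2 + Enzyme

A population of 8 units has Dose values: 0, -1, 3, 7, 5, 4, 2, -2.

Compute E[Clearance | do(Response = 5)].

-22.25

Every unit gets Response=5 under the intervention. Clearance values become -20, -19, -23, -27, -25, -24, -22, -18; E[Clearance|do(Response=5)] = -22.25.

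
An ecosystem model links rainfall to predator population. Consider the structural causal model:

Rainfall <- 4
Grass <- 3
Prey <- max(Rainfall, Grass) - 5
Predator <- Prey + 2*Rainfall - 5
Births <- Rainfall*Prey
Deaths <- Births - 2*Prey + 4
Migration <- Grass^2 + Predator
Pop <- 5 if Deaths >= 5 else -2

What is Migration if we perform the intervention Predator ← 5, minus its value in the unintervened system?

The intervention breaks the incoming arrows to Predator: Predator <- Prey + 2*Rainfall - 5 no longer applies, and Predator = 5.
Migration = Grass^2 + Predator  [with Grass=3, Predator=5]  = 14
Without intervention: Prey = max(Rainfall, Grass) - 5  [with Rainfall=4, Grass=3]  = -1; Predator = Prey + 2*Rainfall - 5  [with Prey=-1, Rainfall=4]  = 2; Migration = Grass^2 + Predator  [with Grass=3, Predator=2]  = 11.
Change = 14 − 11 = 3.

3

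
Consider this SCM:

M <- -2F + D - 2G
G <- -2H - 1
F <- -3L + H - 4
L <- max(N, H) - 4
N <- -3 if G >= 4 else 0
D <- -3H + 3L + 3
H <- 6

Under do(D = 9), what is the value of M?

43

Intervening sets D = 9 and removes its equation (D <- -3H + 3L + 3).
G = -2H - 1  [with H=6]  = -13
N = -3 if G >= 4 else 0  [with G=-13]  = 0
L = max(N, H) - 4  [with N=0, H=6]  = 2
F = -3L + H - 4  [with L=2, H=6]  = -4
M = -2F + D - 2G  [with F=-4, D=9, G=-13]  = 43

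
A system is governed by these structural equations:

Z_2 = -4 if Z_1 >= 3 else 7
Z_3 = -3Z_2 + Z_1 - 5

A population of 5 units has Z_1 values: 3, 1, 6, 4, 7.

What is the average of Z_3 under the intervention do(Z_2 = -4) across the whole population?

Every unit gets Z_2=-4 under the intervention. Z_3 values become 10, 8, 13, 11, 14; E[Z_3|do(Z_2=-4)] = 11.2.

11.2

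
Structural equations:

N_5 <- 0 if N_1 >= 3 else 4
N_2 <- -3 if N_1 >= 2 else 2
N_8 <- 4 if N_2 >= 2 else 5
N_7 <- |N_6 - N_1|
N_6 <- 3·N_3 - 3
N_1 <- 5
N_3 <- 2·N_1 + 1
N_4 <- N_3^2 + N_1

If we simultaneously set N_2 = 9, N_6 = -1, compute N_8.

4

Setting N_2 = 9, N_6 = -1 by intervention discards those variables' equations.
N_8 = 4 if N_2 >= 2 else 5  [with N_2=9]  = 4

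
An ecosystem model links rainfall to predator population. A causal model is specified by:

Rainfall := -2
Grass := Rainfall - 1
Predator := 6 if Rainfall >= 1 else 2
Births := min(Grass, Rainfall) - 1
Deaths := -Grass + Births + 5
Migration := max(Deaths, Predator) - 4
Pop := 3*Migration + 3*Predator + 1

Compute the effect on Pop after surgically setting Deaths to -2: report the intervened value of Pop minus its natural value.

Under do(Deaths=-2), the mechanism Deaths := -Grass + Births + 5 is discarded; Deaths is fixed at -2.
Predator = 6 if Rainfall >= 1 else 2  [with Rainfall=-2]  = 2
Migration = max(Deaths, Predator) - 4  [with Deaths=-2, Predator=2]  = -2
Pop = 3*Migration + 3*Predator + 1  [with Migration=-2, Predator=2]  = 1
Without intervention: Grass = Rainfall - 1  [with Rainfall=-2]  = -3; Predator = 6 if Rainfall >= 1 else 2  [with Rainfall=-2]  = 2; Births = min(Grass, Rainfall) - 1  [with Grass=-3, Rainfall=-2]  = -4; Deaths = -Grass + Births + 5  [with Grass=-3, Births=-4]  = 4; Migration = max(Deaths, Predator) - 4  [with Deaths=4, Predator=2]  = 0; Pop = 3*Migration + 3*Predator + 1  [with Migration=0, Predator=2]  = 7.
Change = 1 − 7 = -6.

-6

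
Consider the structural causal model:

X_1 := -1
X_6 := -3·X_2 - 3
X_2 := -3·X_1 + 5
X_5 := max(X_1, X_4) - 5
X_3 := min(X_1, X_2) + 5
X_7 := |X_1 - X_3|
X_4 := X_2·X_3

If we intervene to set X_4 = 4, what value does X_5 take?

-1

Intervening sets X_4 = 4 and removes its equation (X_4 := X_2·X_3).
X_5 = max(X_1, X_4) - 5  [with X_1=-1, X_4=4]  = -1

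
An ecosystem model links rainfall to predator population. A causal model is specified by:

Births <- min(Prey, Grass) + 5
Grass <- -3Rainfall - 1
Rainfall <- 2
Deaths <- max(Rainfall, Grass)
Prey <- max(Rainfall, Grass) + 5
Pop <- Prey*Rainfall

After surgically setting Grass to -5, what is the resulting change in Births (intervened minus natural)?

2

Under do(Grass=-5), the mechanism Grass <- -3Rainfall - 1 is discarded; Grass is fixed at -5.
Prey = max(Rainfall, Grass) + 5  [with Rainfall=2, Grass=-5]  = 7
Births = min(Prey, Grass) + 5  [with Prey=7, Grass=-5]  = 0
Without intervention: Grass = -3Rainfall - 1  [with Rainfall=2]  = -7; Prey = max(Rainfall, Grass) + 5  [with Rainfall=2, Grass=-7]  = 7; Births = min(Prey, Grass) + 5  [with Prey=7, Grass=-7]  = -2.
Change = 0 − (-2) = 2.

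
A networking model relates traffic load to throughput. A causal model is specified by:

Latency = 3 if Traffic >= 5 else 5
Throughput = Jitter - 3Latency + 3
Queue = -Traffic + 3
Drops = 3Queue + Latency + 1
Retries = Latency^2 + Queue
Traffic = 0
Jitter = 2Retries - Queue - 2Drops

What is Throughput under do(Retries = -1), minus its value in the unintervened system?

-58

Under do(Retries=-1), the mechanism Retries = Latency^2 + Queue is discarded; Retries is fixed at -1.
Latency = 3 if Traffic >= 5 else 5  [with Traffic=0]  = 5
Queue = -Traffic + 3  [with Traffic=0]  = 3
Drops = 3Queue + Latency + 1  [with Queue=3, Latency=5]  = 15
Jitter = 2Retries - Queue - 2Drops  [with Retries=-1, Queue=3, Drops=15]  = -35
Throughput = Jitter - 3Latency + 3  [with Jitter=-35, Latency=5]  = -47
Without intervention: Latency = 3 if Traffic >= 5 else 5  [with Traffic=0]  = 5; Queue = -Traffic + 3  [with Traffic=0]  = 3; Drops = 3Queue + Latency + 1  [with Queue=3, Latency=5]  = 15; Retries = Latency^2 + Queue  [with Latency=5, Queue=3]  = 28; Jitter = 2Retries - Queue - 2Drops  [with Retries=28, Queue=3, Drops=15]  = 23; Throughput = Jitter - 3Latency + 3  [with Jitter=23, Latency=5]  = 11.
Change = -47 − 11 = -58.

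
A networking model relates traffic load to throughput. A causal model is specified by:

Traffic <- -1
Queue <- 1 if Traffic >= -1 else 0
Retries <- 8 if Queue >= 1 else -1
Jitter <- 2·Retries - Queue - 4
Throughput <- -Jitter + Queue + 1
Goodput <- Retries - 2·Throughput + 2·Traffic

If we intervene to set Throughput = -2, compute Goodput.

10

The intervention breaks the incoming arrows to Throughput: Throughput <- -Jitter + Queue + 1 no longer applies, and Throughput = -2.
Queue = 1 if Traffic >= -1 else 0  [with Traffic=-1]  = 1
Retries = 8 if Queue >= 1 else -1  [with Queue=1]  = 8
Goodput = Retries - 2·Throughput + 2·Traffic  [with Retries=8, Throughput=-2, Traffic=-1]  = 10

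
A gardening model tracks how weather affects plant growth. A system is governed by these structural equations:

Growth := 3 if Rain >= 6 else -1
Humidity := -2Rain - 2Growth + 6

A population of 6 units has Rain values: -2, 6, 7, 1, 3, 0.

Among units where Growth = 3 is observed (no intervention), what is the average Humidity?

E[Humidity|Growth=3] averages over only the 2 units with Growth=3 (Rain = 6, 7): Humidity = -12, -14, mean -13.

-13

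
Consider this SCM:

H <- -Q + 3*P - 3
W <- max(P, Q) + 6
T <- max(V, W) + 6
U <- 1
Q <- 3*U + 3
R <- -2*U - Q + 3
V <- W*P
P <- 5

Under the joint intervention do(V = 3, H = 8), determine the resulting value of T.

The joint intervention fixes V = 3, H = 8, removing each variable's own equation.
Q = 3*U + 3  [with U=1]  = 6
W = max(P, Q) + 6  [with P=5, Q=6]  = 12
T = max(V, W) + 6  [with V=3, W=12]  = 18

18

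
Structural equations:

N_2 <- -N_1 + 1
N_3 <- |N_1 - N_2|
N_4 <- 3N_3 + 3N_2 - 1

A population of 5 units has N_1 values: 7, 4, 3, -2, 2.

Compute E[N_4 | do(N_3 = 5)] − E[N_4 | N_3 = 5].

-6.9

do(N_3=5) breaks N_3's dependence on N_1. With N_3=5 fixed, N_4 across the units is -4, 5, 8, 23, 11, mean 8.6.
Conditioning on N_3=5 selects the 2 unit(s) with N_1 ∈ {3, -2}. Their N_4 values: 8, 23. Mean = 15.5.
Difference = 8.6 − 15.5 = -6.9.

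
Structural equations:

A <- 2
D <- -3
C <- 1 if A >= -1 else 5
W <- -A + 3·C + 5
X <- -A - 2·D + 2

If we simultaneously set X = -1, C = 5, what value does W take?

18

Under do(X = -1, C = 5), each intervened variable's structural equation is replaced by its fixed value.
W = -A + 3·C + 5  [with A=2, C=5]  = 18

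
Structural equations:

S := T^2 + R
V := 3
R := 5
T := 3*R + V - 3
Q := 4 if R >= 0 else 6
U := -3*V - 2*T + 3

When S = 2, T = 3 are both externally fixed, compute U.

-12

Setting S = 2, T = 3 by intervention discards those variables' equations.
U = -3*V - 2*T + 3  [with V=3, T=3]  = -12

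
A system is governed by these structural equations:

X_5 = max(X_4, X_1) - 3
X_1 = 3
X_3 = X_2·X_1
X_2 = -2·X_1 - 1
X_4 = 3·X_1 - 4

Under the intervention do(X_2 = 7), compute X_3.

The intervention breaks the incoming arrows to X_2: X_2 = -2·X_1 - 1 no longer applies, and X_2 = 7.
X_3 = X_2·X_1  [with X_2=7, X_1=3]  = 21

21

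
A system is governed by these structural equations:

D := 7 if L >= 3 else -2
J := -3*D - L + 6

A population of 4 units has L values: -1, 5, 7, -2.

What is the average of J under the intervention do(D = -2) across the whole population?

9.75

Under do(D=-2), D's equation is replaced by D=-2 for every unit. Per-unit J: 13, 7, 5, 14. Mean = 9.75.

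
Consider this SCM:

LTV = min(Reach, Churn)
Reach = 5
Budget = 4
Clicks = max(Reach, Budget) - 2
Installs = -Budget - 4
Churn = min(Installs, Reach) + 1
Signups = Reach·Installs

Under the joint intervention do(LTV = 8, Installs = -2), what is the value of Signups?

Under do(LTV = 8, Installs = -2), each intervened variable's structural equation is replaced by its fixed value.
Signups = Reach·Installs  [with Reach=5, Installs=-2]  = -10

-10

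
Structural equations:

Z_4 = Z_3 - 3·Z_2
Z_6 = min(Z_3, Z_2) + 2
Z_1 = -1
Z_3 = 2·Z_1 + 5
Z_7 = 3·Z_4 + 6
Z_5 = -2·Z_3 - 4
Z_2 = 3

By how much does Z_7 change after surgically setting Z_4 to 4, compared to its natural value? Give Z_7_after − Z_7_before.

The intervention breaks the incoming arrows to Z_4: Z_4 = Z_3 - 3·Z_2 no longer applies, and Z_4 = 4.
Z_7 = 3·Z_4 + 6  [with Z_4=4]  = 18
Without intervention: Z_3 = 2·Z_1 + 5  [with Z_1=-1]  = 3; Z_4 = Z_3 - 3·Z_2  [with Z_3=3, Z_2=3]  = -6; Z_7 = 3·Z_4 + 6  [with Z_4=-6]  = -12.
Change = 18 − (-12) = 30.

30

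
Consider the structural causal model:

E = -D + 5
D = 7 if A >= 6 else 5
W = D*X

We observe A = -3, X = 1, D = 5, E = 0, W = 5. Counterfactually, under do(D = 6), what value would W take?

do(D=6) replaces the equation D = 7 if A >= 6 else 5 with the constant D = 6.
W = D*X  [with D=6, X=1]  = 6

6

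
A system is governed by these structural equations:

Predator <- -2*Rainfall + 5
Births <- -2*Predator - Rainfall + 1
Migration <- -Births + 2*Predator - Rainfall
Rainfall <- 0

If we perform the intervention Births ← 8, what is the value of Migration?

2

The intervention breaks the incoming arrows to Births: Births <- -2*Predator - Rainfall + 1 no longer applies, and Births = 8.
Predator = -2*Rainfall + 5  [with Rainfall=0]  = 5
Migration = -Births + 2*Predator - Rainfall  [with Births=8, Predator=5, Rainfall=0]  = 2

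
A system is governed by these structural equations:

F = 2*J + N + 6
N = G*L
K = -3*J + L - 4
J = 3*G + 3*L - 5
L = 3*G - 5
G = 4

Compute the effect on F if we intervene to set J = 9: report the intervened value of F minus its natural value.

The intervention breaks the incoming arrows to J: J = 3*G + 3*L - 5 no longer applies, and J = 9.
L = 3*G - 5  [with G=4]  = 7
N = G*L  [with G=4, L=7]  = 28
F = 2*J + N + 6  [with J=9, N=28]  = 52
Without intervention: L = 3*G - 5  [with G=4]  = 7; J = 3*G + 3*L - 5  [with G=4, L=7]  = 28; N = G*L  [with G=4, L=7]  = 28; F = 2*J + N + 6  [with J=28, N=28]  = 90.
Change = 52 − 90 = -38.

-38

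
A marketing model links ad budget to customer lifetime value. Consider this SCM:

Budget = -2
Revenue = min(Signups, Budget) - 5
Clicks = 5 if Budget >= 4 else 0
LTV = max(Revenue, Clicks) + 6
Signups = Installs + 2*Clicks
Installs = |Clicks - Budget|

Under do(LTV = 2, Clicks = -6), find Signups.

-8

Under do(LTV = 2, Clicks = -6), each intervened variable's structural equation is replaced by its fixed value.
Installs = |Clicks - Budget|  [with Clicks=-6, Budget=-2]  = 4
Signups = Installs + 2*Clicks  [with Installs=4, Clicks=-6]  = -8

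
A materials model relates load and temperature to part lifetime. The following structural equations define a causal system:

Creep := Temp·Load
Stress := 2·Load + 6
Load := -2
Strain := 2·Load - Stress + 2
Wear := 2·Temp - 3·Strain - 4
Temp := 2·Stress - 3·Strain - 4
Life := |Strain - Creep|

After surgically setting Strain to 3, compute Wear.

The intervention breaks the incoming arrows to Strain: Strain := 2·Load - Stress + 2 no longer applies, and Strain = 3.
Stress = 2·Load + 6  [with Load=-2]  = 2
Temp = 2·Stress - 3·Strain - 4  [with Stress=2, Strain=3]  = -9
Wear = 2·Temp - 3·Strain - 4  [with Temp=-9, Strain=3]  = -31

-31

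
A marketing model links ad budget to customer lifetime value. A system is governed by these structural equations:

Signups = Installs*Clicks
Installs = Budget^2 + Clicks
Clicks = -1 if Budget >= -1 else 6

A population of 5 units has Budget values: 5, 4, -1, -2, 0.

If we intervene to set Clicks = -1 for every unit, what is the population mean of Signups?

-8.2

do(Clicks=-1) breaks Clicks's dependence on Budget. With Clicks=-1 fixed, Signups across the units is -24, -15, 0, -3, 1, mean -8.2.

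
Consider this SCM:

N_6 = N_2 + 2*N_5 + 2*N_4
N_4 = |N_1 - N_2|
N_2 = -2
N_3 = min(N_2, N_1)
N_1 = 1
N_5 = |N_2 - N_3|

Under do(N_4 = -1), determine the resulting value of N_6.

Under do(N_4=-1), the mechanism N_4 = |N_1 - N_2| is discarded; N_4 is fixed at -1.
N_3 = min(N_2, N_1)  [with N_2=-2, N_1=1]  = -2
N_5 = |N_2 - N_3|  [with N_2=-2, N_3=-2]  = 0
N_6 = N_2 + 2*N_5 + 2*N_4  [with N_2=-2, N_5=0, N_4=-1]  = -4

-4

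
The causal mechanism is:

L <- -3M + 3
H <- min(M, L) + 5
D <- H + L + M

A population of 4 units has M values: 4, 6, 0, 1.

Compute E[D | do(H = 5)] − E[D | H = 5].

Under do(H=5), H's equation is replaced by H=5 for every unit. Per-unit D: 0, -4, 8, 6. Mean = 2.5.
Observing H=5 restricts to units where H's equation naturally yields 5: M ∈ {0, 1}. In that subpopulation D = 8, 6, mean 7.
Difference = 2.5 − 7 = -4.5.

-4.5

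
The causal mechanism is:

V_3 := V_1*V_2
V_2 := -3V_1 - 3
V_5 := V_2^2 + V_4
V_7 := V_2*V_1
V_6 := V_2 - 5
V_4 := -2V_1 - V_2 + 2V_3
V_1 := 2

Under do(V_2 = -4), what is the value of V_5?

do(V_2=-4) replaces the equation V_2 := -3V_1 - 3 with the constant V_2 = -4.
V_3 = V_1*V_2  [with V_1=2, V_2=-4]  = -8
V_4 = -2V_1 - V_2 + 2V_3  [with V_1=2, V_2=-4, V_3=-8]  = -16
V_5 = V_2^2 + V_4  [with V_2=-4, V_4=-16]  = 0

0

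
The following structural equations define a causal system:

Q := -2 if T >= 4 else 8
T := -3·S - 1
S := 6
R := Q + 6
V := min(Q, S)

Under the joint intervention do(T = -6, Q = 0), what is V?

Under do(T = -6, Q = 0), each intervened variable's structural equation is replaced by its fixed value.
V = min(Q, S)  [with Q=0, S=6]  = 0

0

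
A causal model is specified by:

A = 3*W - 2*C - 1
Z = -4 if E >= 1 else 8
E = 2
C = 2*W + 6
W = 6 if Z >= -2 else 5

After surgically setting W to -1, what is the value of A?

-12

do(W=-1) replaces the equation W = 6 if Z >= -2 else 5 with the constant W = -1.
C = 2*W + 6  [with W=-1]  = 4
A = 3*W - 2*C - 1  [with W=-1, C=4]  = -12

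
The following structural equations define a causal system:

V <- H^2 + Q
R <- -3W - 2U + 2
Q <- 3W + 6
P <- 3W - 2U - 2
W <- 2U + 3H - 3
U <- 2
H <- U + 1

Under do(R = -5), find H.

Under do(R=-5), the mechanism R <- -3W - 2U + 2 is discarded; R is fixed at -5.
No directed path runs from R to H, so H keeps its natural value.
H = U + 1  [with U=2]  = 3

3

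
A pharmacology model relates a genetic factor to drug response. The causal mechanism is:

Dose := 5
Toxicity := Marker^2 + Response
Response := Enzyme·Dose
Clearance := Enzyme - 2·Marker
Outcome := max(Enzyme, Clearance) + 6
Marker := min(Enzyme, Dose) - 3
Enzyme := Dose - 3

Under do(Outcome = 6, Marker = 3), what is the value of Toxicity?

Under do(Outcome = 6, Marker = 3), each intervened variable's structural equation is replaced by its fixed value.
Enzyme = Dose - 3  [with Dose=5]  = 2
Response = Enzyme·Dose  [with Enzyme=2, Dose=5]  = 10
Toxicity = Marker^2 + Response  [with Marker=3, Response=10]  = 19

19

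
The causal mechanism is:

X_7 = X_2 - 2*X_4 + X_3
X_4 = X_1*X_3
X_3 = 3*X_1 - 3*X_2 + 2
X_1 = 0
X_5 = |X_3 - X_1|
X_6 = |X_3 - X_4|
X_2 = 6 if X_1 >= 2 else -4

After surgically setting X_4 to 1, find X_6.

13

Under do(X_4=1), the mechanism X_4 = X_1*X_3 is discarded; X_4 is fixed at 1.
X_2 = 6 if X_1 >= 2 else -4  [with X_1=0]  = -4
X_3 = 3*X_1 - 3*X_2 + 2  [with X_1=0, X_2=-4]  = 14
X_6 = |X_3 - X_4|  [with X_3=14, X_4=1]  = 13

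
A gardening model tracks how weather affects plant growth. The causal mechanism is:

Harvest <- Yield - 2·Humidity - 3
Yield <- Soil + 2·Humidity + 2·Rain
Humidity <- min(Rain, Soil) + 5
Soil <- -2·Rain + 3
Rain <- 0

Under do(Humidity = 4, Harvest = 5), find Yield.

11

The joint intervention fixes Humidity = 4, Harvest = 5, removing each variable's own equation.
Soil = -2·Rain + 3  [with Rain=0]  = 3
Yield = Soil + 2·Humidity + 2·Rain  [with Soil=3, Humidity=4, Rain=0]  = 11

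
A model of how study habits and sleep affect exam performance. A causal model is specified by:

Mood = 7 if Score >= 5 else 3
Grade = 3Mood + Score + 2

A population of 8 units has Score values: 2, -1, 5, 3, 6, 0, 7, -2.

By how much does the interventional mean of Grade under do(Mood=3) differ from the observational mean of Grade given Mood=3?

Under do(Mood=3), Mood's equation is replaced by Mood=3 for every unit. Per-unit Grade: 13, 10, 16, 14, 17, 11, 18, 9. Mean = 13.5.
Conditioning on Mood=3 selects the 5 unit(s) with Score ∈ {2, -1, 3, 0, -2}. Their Grade values: 13, 10, 14, 11, 9. Mean = 11.4.
Difference = 13.5 − 11.4 = 2.1.

2.1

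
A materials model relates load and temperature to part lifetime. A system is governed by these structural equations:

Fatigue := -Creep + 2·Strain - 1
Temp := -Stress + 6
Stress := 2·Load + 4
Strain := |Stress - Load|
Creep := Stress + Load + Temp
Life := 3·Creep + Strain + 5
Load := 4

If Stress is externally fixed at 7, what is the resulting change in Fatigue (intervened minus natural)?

Under do(Stress=7), the mechanism Stress := 2·Load + 4 is discarded; Stress is fixed at 7.
Strain = |Stress - Load|  [with Stress=7, Load=4]  = 3
Temp = -Stress + 6  [with Stress=7]  = -1
Creep = Stress + Load + Temp  [with Stress=7, Load=4, Temp=-1]  = 10
Fatigue = -Creep + 2·Strain - 1  [with Creep=10, Strain=3]  = -5
Without intervention: Stress = 2·Load + 4  [with Load=4]  = 12; Strain = |Stress - Load|  [with Stress=12, Load=4]  = 8; Temp = -Stress + 6  [with Stress=12]  = -6; Creep = Stress + Load + Temp  [with Stress=12, Load=4, Temp=-6]  = 10; Fatigue = -Creep + 2·Strain - 1  [with Creep=10, Strain=8]  = 5.
Change = -5 − 5 = -10.

-10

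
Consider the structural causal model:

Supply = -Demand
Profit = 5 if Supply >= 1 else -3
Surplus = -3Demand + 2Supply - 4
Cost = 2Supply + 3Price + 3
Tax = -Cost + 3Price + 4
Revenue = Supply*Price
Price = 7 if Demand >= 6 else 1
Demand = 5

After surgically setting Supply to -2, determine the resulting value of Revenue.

do(Supply=-2) replaces the equation Supply = -Demand with the constant Supply = -2.
Price = 7 if Demand >= 6 else 1  [with Demand=5]  = 1
Revenue = Supply*Price  [with Supply=-2, Price=1]  = -2

-2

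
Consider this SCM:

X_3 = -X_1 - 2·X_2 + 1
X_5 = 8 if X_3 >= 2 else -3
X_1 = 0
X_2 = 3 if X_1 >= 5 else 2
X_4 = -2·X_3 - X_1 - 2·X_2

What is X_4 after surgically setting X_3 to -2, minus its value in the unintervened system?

-2

The intervention breaks the incoming arrows to X_3: X_3 = -X_1 - 2·X_2 + 1 no longer applies, and X_3 = -2.
X_2 = 3 if X_1 >= 5 else 2  [with X_1=0]  = 2
X_4 = -2·X_3 - X_1 - 2·X_2  [with X_3=-2, X_1=0, X_2=2]  = 0
Without intervention: X_2 = 3 if X_1 >= 5 else 2  [with X_1=0]  = 2; X_3 = -X_1 - 2·X_2 + 1  [with X_1=0, X_2=2]  = -3; X_4 = -2·X_3 - X_1 - 2·X_2  [with X_3=-3, X_1=0, X_2=2]  = 2.
Change = 0 − 2 = -2.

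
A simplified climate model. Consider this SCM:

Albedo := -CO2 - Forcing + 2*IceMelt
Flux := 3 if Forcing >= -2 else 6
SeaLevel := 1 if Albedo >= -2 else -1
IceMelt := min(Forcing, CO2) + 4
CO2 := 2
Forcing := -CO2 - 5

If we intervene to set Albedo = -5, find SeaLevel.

Intervening sets Albedo = -5 and removes its equation (Albedo := -CO2 - Forcing + 2*IceMelt).
SeaLevel = 1 if Albedo >= -2 else -1  [with Albedo=-5]  = -1

-1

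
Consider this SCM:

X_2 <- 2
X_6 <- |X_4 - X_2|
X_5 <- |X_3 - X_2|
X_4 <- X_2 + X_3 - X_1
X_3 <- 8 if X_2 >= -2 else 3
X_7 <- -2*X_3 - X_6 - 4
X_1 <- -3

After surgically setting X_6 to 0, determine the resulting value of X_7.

-20

Intervening sets X_6 = 0 and removes its equation (X_6 <- |X_4 - X_2|).
X_3 = 8 if X_2 >= -2 else 3  [with X_2=2]  = 8
X_7 = -2*X_3 - X_6 - 4  [with X_3=8, X_6=0]  = -20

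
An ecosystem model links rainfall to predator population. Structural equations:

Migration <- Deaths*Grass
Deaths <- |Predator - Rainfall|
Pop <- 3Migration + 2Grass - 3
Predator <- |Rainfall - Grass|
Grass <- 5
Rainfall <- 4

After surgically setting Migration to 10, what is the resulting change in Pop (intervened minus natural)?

-15

The intervention breaks the incoming arrows to Migration: Migration <- Deaths*Grass no longer applies, and Migration = 10.
Pop = 3Migration + 2Grass - 3  [with Migration=10, Grass=5]  = 37
Without intervention: Predator = |Rainfall - Grass|  [with Rainfall=4, Grass=5]  = 1; Deaths = |Predator - Rainfall|  [with Predator=1, Rainfall=4]  = 3; Migration = Deaths*Grass  [with Deaths=3, Grass=5]  = 15; Pop = 3Migration + 2Grass - 3  [with Migration=15, Grass=5]  = 52.
Change = 37 − 52 = -15.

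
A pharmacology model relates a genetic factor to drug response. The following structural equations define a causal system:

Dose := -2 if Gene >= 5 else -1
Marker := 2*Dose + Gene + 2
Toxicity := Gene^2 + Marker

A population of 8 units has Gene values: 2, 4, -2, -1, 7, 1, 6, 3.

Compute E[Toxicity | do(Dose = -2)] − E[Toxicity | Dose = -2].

-31.5

do(Dose=-2) breaks Dose's dependence on Gene. With Dose=-2 fixed, Toxicity across the units is 4, 18, 0, -2, 54, 0, 40, 10, mean 15.5.
Observing Dose=-2 restricts to units where Dose's equation naturally yields -2: Gene ∈ {7, 6}. In that subpopulation Toxicity = 54, 40, mean 47.
Difference = 15.5 − 47 = -31.5.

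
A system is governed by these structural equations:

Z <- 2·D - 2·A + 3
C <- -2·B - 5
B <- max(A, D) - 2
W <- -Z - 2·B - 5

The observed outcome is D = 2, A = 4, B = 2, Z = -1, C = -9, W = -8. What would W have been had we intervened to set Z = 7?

Under do(Z=7), the mechanism Z <- 2·D - 2·A + 3 is discarded; Z is fixed at 7.
B = max(A, D) - 2  [with A=4, D=2]  = 2
W = -Z - 2·B - 5  [with Z=7, B=2]  = -16

-16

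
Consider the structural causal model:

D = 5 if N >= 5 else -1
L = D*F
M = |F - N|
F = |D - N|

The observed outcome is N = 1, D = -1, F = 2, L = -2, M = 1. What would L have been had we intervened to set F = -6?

The intervention breaks the incoming arrows to F: F = |D - N| no longer applies, and F = -6.
D = 5 if N >= 5 else -1  [with N=1]  = -1
L = D*F  [with D=-1, F=-6]  = 6

6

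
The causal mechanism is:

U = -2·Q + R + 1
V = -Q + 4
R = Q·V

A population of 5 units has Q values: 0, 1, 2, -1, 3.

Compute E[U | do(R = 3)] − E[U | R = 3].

2

The intervention sets R=3 in all 5 units regardless of Q. Recomputing U per unit gives 4, 2, 0, 6, -2; average 2.
Observing R=3 restricts to units where R's equation naturally yields 3: Q ∈ {1, 3}. In that subpopulation U = 2, -2, mean 0.
Difference = 2 − 0 = 2.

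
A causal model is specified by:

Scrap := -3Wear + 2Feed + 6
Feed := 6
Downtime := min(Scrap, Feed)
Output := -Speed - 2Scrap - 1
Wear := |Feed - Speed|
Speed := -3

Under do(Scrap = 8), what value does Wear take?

9

Under do(Scrap=8), the mechanism Scrap := -3Wear + 2Feed + 6 is discarded; Scrap is fixed at 8.
Since Wear is not a descendant of the intervened variable, it is unaffected.
Wear = |Feed - Speed|  [with Feed=6, Speed=-3]  = 9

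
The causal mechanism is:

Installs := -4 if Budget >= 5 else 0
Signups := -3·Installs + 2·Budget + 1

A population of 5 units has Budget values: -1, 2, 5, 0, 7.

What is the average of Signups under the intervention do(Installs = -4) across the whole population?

18.2

The intervention sets Installs=-4 in all 5 units regardless of Budget. Recomputing Signups per unit gives 11, 17, 23, 13, 27; average 18.2.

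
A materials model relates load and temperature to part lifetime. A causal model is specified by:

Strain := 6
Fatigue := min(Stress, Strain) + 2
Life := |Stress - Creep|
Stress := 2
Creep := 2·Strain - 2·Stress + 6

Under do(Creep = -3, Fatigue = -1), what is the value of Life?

Setting Creep = -3, Fatigue = -1 by intervention discards those variables' equations.
Life = |Stress - Creep|  [with Stress=2, Creep=-3]  = 5

5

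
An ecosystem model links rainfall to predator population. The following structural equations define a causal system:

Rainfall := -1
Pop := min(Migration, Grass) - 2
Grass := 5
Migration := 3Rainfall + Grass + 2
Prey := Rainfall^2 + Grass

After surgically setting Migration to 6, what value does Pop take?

3

Intervening sets Migration = 6 and removes its equation (Migration := 3Rainfall + Grass + 2).
Pop = min(Migration, Grass) - 2  [with Migration=6, Grass=5]  = 3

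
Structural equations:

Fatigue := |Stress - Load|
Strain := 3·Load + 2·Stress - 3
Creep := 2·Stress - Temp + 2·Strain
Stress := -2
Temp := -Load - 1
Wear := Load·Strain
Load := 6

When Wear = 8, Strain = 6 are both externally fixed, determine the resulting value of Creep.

15

Under do(Wear = 8, Strain = 6), each intervened variable's structural equation is replaced by its fixed value.
Temp = -Load - 1  [with Load=6]  = -7
Creep = 2·Stress - Temp + 2·Strain  [with Stress=-2, Temp=-7, Strain=6]  = 15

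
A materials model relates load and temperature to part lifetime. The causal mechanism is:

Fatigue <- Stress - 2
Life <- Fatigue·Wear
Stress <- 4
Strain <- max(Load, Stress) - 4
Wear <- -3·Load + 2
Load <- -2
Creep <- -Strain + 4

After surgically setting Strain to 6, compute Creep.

-2

The intervention breaks the incoming arrows to Strain: Strain <- max(Load, Stress) - 4 no longer applies, and Strain = 6.
Creep = -Strain + 4  [with Strain=6]  = -2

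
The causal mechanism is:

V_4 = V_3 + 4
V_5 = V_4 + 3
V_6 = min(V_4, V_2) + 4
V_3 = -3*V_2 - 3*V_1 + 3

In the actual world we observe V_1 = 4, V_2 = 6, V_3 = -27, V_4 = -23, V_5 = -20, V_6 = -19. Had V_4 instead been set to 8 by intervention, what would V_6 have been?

Under do(V_4=8), the mechanism V_4 = V_3 + 4 is discarded; V_4 is fixed at 8.
V_6 = min(V_4, V_2) + 4  [with V_4=8, V_2=6]  = 10

10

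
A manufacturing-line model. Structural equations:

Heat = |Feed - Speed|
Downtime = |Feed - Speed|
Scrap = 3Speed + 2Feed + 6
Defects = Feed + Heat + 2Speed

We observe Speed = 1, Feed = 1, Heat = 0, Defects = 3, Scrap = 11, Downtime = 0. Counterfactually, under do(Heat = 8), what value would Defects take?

The intervention breaks the incoming arrows to Heat: Heat = |Feed - Speed| no longer applies, and Heat = 8.
Defects = Feed + Heat + 2Speed  [with Feed=1, Heat=8, Speed=1]  = 11

11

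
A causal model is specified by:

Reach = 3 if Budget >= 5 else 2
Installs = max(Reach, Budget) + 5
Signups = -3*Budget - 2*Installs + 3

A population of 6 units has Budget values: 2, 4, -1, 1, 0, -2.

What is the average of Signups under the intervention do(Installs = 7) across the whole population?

-13

Under do(Installs=7), Installs's equation is replaced by Installs=7 for every unit. Per-unit Signups: -17, -23, -8, -14, -11, -5. Mean = -13.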